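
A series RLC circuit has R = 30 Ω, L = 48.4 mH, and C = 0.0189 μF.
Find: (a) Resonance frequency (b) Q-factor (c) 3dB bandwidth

Step 1 — Resonance: ω₀ = 1/√(LC) = 1/√(0.0484·1.89e-08) = 3.306e+04 rad/s.
Step 2 — f₀ = ω₀/(2π) = 5262 Hz.
Step 3 — Series Q: Q = ω₀L/R = 3.306e+04·0.0484/30 = 53.34.
Step 4 — Bandwidth: Δω = ω₀/Q = 619.8 rad/s; BW = Δω/(2π) = 98.65 Hz.

(a) f₀ = 5262 Hz  (b) Q = 53.34  (c) BW = 98.65 Hz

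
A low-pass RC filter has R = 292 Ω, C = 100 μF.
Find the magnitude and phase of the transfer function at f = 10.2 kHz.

Step 1 — Angular frequency: ω = 2π·1.02e+04 = 6.409e+04 rad/s.
Step 2 — Transfer function: H(jω) = 1/(1 + jωRC).
Step 3 — Denominator: 1 + jωRC = 1 + j·6.409e+04·292·0.0001 = 1 + j1871.
Step 4 — H = 2.855e-07 - j0.0005344.
Step 5 — Magnitude: |H| = 0.0005344 (-65.4 dB); phase: φ = -90.0°.

|H| = 0.0005344 (-65.4 dB), φ = -90.0°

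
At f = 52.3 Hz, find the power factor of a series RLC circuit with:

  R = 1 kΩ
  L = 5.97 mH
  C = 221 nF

Step 1 — Angular frequency: ω = 2π·f = 2π·52.3 = 328.6 rad/s.
Step 2 — Component impedances:
  R: Z = R = 1000 Ω
  L: Z = jωL = j·328.6·0.00597 = 0 + j1.962 Ω
  C: Z = 1/(jωC) = -j/(ω·C) = 0 - j1.377e+04 Ω
Step 3 — Series combination: Z_total = R + L + C = 1000 - j1.377e+04 Ω = 1.38e+04∠-85.8° Ω.
Step 4 — Power factor: PF = cos(φ) = Re(Z)/|Z| = 1000/13804 = 0.07244.
Step 5 — Type: Im(Z) = -1.377e+04 ⇒ leading (phase φ = -85.8°).

PF = 0.07244 (leading, φ = -85.8°)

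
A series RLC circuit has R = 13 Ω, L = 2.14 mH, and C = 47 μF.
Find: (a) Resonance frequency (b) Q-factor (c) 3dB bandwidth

Step 1 — Resonance condition Im(Z)=0 gives ω₀ = 1/√(LC).
Step 2 — ω₀ = 1/√(0.00214·4.7e-05) = 3153 rad/s.
Step 3 — f₀ = ω₀/(2π) = 501.8 Hz.
Step 4 — Series Q: Q = ω₀L/R = 3153·0.00214/13 = 0.5191.
Step 5 — 3dB bandwidth: Δω = ω₀/Q = 6075 rad/s; BW = Δω/(2π) = 966.8 Hz.

(a) f₀ = 501.8 Hz  (b) Q = 0.5191  (c) BW = 966.8 Hz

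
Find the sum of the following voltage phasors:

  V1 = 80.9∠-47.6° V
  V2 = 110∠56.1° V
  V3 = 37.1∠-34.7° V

Step 1 — Convert each phasor to rectangular form:
  V1 = 80.9·(cos(-47.6°) + j·sin(-47.6°)) = 54.55 - j59.74 V
  V2 = 110·(cos(56.1°) + j·sin(56.1°)) = 61.35 + j91.3 V
  V3 = 37.1·(cos(-34.7°) + j·sin(-34.7°)) = 30.5 - j21.12 V
Step 2 — Sum components: V_total = 146.4 + j10.44 V.
Step 3 — Convert to polar: |V_total| = 146.8 V, ∠V_total = 4.1°.

V_total = 146.8∠4.1° V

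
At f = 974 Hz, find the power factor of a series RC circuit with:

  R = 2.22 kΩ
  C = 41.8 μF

Step 1 — Angular frequency: ω = 2π·f = 2π·974 = 6120 rad/s.
Step 2 — Component impedances:
  R: Z = R = 2220 Ω
  C: Z = 1/(jωC) = -j/(ω·C) = 0 - j3.909 Ω
Step 3 — Series combination: Z_total = R + C = 2220 - j3.909 Ω = 2220∠-0.1° Ω.
Step 4 — Power factor: PF = cos(φ) = Re(Z)/|Z| = 2220/2220 = 1.
Step 5 — Type: Im(Z) = -3.909 ⇒ leading (phase φ = -0.1°).

PF = 1 (leading, φ = -0.1°)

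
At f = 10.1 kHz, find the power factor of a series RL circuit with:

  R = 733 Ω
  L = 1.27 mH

Step 1 — Angular frequency: ω = 2π·f = 2π·1.01e+04 = 6.346e+04 rad/s.
Step 2 — Component impedances:
  R: Z = R = 733 Ω
  L: Z = jωL = j·6.346e+04·0.00127 = 0 + j80.59 Ω
Step 3 — Series combination: Z_total = R + L = 733 + j80.59 Ω = 737.4∠6.3° Ω.
Step 4 — Power factor: PF = cos(φ) = Re(Z)/|Z| = 733/737.4 = 0.994.
Step 5 — Type: Im(Z) = 80.59 ⇒ lagging (phase φ = 6.3°).

PF = 0.994 (lagging, φ = 6.3°)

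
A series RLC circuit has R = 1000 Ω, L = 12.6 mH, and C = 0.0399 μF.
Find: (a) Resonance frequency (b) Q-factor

Step 1 — Resonance condition Im(Z)=0 gives ω₀ = 1/√(LC).
Step 2 — ω₀ = 1/√(0.0126·3.99e-08) = 4.46e+04 rad/s.
Step 3 — f₀ = ω₀/(2π) = 7098 Hz.
Step 4 — Series Q: Q = ω₀L/R = 4.46e+04·0.0126/1000 = 0.562.

(a) f₀ = 7098 Hz  (b) Q = 0.562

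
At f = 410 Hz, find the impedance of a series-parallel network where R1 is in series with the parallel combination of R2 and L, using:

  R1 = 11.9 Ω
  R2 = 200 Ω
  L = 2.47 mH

Step 1 — Angular frequency: ω = 2π·f = 2π·410 = 2576 rad/s.
Step 2 — Component impedances:
  R1: Z = R = 11.9 Ω
  R2: Z = R = 200 Ω
  L: Z = jωL = j·2576·0.00247 = 0 + j6.363 Ω
Step 3 — Parallel branch: R2 || L = 1/(1/R2 + 1/L) = 0.2022 + j6.357 Ω.
Step 4 — Series with R1: Z_total = R1 + (R2 || L) = 12.1 + j6.357 Ω = 13.67∠27.7° Ω.

Z = 12.1 + j6.357 Ω = 13.67∠27.7° Ω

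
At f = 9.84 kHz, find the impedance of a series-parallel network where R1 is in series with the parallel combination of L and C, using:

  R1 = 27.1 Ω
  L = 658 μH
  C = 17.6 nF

Step 1 — Angular frequency: ω = 2π·f = 2π·9840 = 6.183e+04 rad/s.
Step 2 — Component impedances:
  R1: Z = R = 27.1 Ω
  L: Z = jωL = j·6.183e+04·0.000658 = 0 + j40.68 Ω
  C: Z = 1/(jωC) = -j/(ω·C) = 0 - j919 Ω
Step 3 — Parallel branch: L || C = 1/(1/L + 1/C) = 0 + j42.57 Ω.
Step 4 — Series with R1: Z_total = R1 + (L || C) = 27.1 + j42.57 Ω = 50.46∠57.5° Ω.

Z = 27.1 + j42.57 Ω = 50.46∠57.5° Ω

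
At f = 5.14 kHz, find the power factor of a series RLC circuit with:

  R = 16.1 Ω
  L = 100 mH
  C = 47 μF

Step 1 — Angular frequency: ω = 2π·f = 2π·5140 = 3.23e+04 rad/s.
Step 2 — Component impedances:
  R: Z = R = 16.1 Ω
  L: Z = jωL = j·3.23e+04·0.1 = 0 + j3230 Ω
  C: Z = 1/(jωC) = -j/(ω·C) = 0 - j0.6588 Ω
Step 3 — Series combination: Z_total = R + L + C = 16.1 + j3229 Ω = 3229∠89.7° Ω.
Step 4 — Power factor: PF = cos(φ) = Re(Z)/|Z| = 16.1/3229 = 0.004986.
Step 5 — Type: Im(Z) = 3229 ⇒ lagging (phase φ = 89.7°).

PF = 0.004986 (lagging, φ = 89.7°)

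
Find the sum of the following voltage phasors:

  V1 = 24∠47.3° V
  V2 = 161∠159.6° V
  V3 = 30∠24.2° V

Step 1 — Convert each phasor to rectangular form:
  V1 = 24·(cos(47.3°) + j·sin(47.3°)) = 16.28 + j17.64 V
  V2 = 161·(cos(159.6°) + j·sin(159.6°)) = -150.9 + j56.12 V
  V3 = 30·(cos(24.2°) + j·sin(24.2°)) = 27.36 + j12.3 V
Step 2 — Sum components: V_total = -107.3 + j86.06 V.
Step 3 — Convert to polar: |V_total| = 137.5 V, ∠V_total = 141.3°.

V_total = 137.5∠141.3° V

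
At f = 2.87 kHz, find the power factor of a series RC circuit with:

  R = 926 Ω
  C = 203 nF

Step 1 — Angular frequency: ω = 2π·f = 2π·2870 = 1.803e+04 rad/s.
Step 2 — Component impedances:
  R: Z = R = 926 Ω
  C: Z = 1/(jωC) = -j/(ω·C) = 0 - j273.2 Ω
Step 3 — Series combination: Z_total = R + C = 926 - j273.2 Ω = 965.5∠-16.4° Ω.
Step 4 — Power factor: PF = cos(φ) = Re(Z)/|Z| = 926/965.5 = 0.9591.
Step 5 — Type: Im(Z) = -273.2 ⇒ leading (phase φ = -16.4°).

PF = 0.9591 (leading, φ = -16.4°)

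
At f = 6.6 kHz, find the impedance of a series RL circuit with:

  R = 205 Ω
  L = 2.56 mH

Step 1 — Angular frequency: ω = 2π·f = 2π·6600 = 4.147e+04 rad/s.
Step 2 — Component impedances:
  R: Z = R = 205 Ω
  L: Z = jωL = j·4.147e+04·0.00256 = 0 + j106.2 Ω
Step 3 — Series combination: Z_total = R + L = 205 + j106.2 Ω = 230.9∠27.4° Ω.

Z = 205 + j106.2 Ω = 230.9∠27.4° Ω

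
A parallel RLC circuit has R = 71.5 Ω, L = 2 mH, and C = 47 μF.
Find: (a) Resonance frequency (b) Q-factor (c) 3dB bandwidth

Step 1 — Resonance: ω₀ = 1/√(LC) = 1/√(0.002·4.7e-05) = 3262 rad/s.
Step 2 — f₀ = ω₀/(2π) = 519.1 Hz.
Step 3 — Parallel Q: Q = R/(ω₀L) = 71.5/(3262·0.002) = 10.96.
Step 4 — Bandwidth: Δω = ω₀/Q = 297.6 rad/s; BW = Δω/(2π) = 47.36 Hz.

(a) f₀ = 519.1 Hz  (b) Q = 10.96  (c) BW = 47.36 Hz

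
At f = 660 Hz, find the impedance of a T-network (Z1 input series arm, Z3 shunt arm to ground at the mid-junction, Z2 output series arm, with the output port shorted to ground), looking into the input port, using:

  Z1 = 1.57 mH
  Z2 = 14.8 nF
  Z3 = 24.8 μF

Step 1 — Angular frequency: ω = 2π·f = 2π·660 = 4147 rad/s.
Step 2 — Component impedances:
  Z1: Z = jωL = j·4147·0.00157 = 0 + j6.511 Ω
  Z2: Z = 1/(jωC) = -j/(ω·C) = 0 - j1.629e+04 Ω
  Z3: Z = 1/(jωC) = -j/(ω·C) = 0 - j9.724 Ω
Step 3 — With the output port shorted to ground, the output series arm Z2 runs from the junction to ground; the shunt arm Z3 also runs from the junction to ground. They appear in parallel: Z3 || Z2 = 0 - j9.718 Ω.
Step 4 — Series with input arm Z1: Z_in = Z1 + (Z3 || Z2) = 0 - j3.207 Ω = 3.207∠-90.0° Ω.

Z = 0 - j3.207 Ω = 3.207∠-90.0° Ω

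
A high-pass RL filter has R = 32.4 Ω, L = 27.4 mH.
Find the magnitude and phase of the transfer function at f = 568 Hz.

Step 1 — Angular frequency: ω = 2π·568 = 3569 rad/s.
Step 2 — Transfer function: H(jω) = jωL/(R + jωL).
Step 3 — Numerator jωL = j·97.79; denominator R + jωL = 32.4 + j97.79.
Step 4 — H = 0.9011 + j0.2986.
Step 5 — Magnitude: |H| = 0.9493 (-0.5 dB); phase: φ = 18.3°.

|H| = 0.9493 (-0.5 dB), φ = 18.3°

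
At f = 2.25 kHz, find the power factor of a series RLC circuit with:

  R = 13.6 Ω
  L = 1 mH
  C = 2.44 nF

Step 1 — Angular frequency: ω = 2π·f = 2π·2250 = 1.414e+04 rad/s.
Step 2 — Component impedances:
  R: Z = R = 13.6 Ω
  L: Z = jωL = j·1.414e+04·0.001 = 0 + j14.14 Ω
  C: Z = 1/(jωC) = -j/(ω·C) = 0 - j2.899e+04 Ω
Step 3 — Series combination: Z_total = R + L + C = 13.6 - j2.898e+04 Ω = 2.898e+04∠-90.0° Ω.
Step 4 — Power factor: PF = cos(φ) = Re(Z)/|Z| = 13.6/28976 = 0.0004694.
Step 5 — Type: Im(Z) = -2.898e+04 ⇒ leading (phase φ = -90.0°).

PF = 0.0004694 (leading, φ = -90.0°)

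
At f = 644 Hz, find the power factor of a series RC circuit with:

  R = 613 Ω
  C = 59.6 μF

Step 1 — Angular frequency: ω = 2π·f = 2π·644 = 4046 rad/s.
Step 2 — Component impedances:
  R: Z = R = 613 Ω
  C: Z = 1/(jωC) = -j/(ω·C) = 0 - j4.147 Ω
Step 3 — Series combination: Z_total = R + C = 613 - j4.147 Ω = 613∠-0.4° Ω.
Step 4 — Power factor: PF = cos(φ) = Re(Z)/|Z| = 613/613 = 1.
Step 5 — Type: Im(Z) = -4.147 ⇒ leading (phase φ = -0.4°).

PF = 1 (leading, φ = -0.4°)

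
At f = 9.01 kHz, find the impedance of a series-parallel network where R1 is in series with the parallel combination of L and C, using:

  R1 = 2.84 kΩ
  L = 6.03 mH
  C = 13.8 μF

Step 1 — Angular frequency: ω = 2π·f = 2π·9010 = 5.661e+04 rad/s.
Step 2 — Component impedances:
  R1: Z = R = 2840 Ω
  L: Z = jωL = j·5.661e+04·0.00603 = 0 + j341.4 Ω
  C: Z = 1/(jωC) = -j/(ω·C) = 0 - j1.28 Ω
Step 3 — Parallel branch: L || C = 1/(1/L + 1/C) = 0 - j1.285 Ω.
Step 4 — Series with R1: Z_total = R1 + (L || C) = 2840 - j1.285 Ω = 2840∠-0.0° Ω.

Z = 2840 - j1.285 Ω = 2840∠-0.0° Ω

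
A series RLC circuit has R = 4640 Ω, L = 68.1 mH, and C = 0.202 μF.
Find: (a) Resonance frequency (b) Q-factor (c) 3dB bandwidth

Step 1 — Resonance: ω₀ = 1/√(LC) = 1/√(0.0681·2.02e-07) = 8526 rad/s.
Step 2 — f₀ = ω₀/(2π) = 1357 Hz.
Step 3 — Series Q: Q = ω₀L/R = 8526·0.0681/4640 = 0.1251.
Step 4 — Bandwidth: Δω = ω₀/Q = 6.814e+04 rad/s; BW = Δω/(2π) = 1.084e+04 Hz.

(a) f₀ = 1357 Hz  (b) Q = 0.1251  (c) BW = 1.084e+04 Hz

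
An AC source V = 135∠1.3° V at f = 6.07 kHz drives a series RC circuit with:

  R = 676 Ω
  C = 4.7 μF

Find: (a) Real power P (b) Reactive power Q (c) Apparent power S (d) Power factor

Step 1 — Angular frequency: ω = 2π·f = 2π·6070 = 3.814e+04 rad/s.
Step 2 — Component impedances:
  R: Z = R = 676 Ω
  C: Z = 1/(jωC) = -j/(ω·C) = 0 - j5.579 Ω
Step 3 — Series combination: Z_total = R + C = 676 - j5.579 Ω = 676∠-0.5° Ω.
Step 4 — Source phasor: V = 135∠1.3° V = 135 + j3.063 V.
Step 5 — Current: I = V / Z = 0.1996 + j0.006178 A = 0.1997∠1.8° A.
Step 6 — Complex power: S = V·I* = 26.96 - j0.2225 VA.
Step 7 — Real power: P = Re(S) = 26.96 W.
Step 8 — Reactive power: Q = Im(S) = -0.2225 VAR.
Step 9 — Apparent power: |S| = 26.96 VA.
Step 10 — Power factor: PF = P/|S| = 1 (leading).

(a) P = 26.96 W  (b) Q = -0.2225 VAR  (c) S = 26.96 VA  (d) PF = 1 (leading)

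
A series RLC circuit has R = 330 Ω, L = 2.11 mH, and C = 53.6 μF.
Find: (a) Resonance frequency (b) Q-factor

Step 1 — Resonance condition Im(Z)=0 gives ω₀ = 1/√(LC).
Step 2 — ω₀ = 1/√(0.00211·5.36e-05) = 2974 rad/s.
Step 3 — f₀ = ω₀/(2π) = 473.3 Hz.
Step 4 — Series Q: Q = ω₀L/R = 2974·0.00211/330 = 0.01901.

(a) f₀ = 473.3 Hz  (b) Q = 0.01901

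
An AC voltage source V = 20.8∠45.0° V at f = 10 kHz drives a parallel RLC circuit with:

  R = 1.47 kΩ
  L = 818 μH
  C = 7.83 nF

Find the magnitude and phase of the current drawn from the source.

Step 1 — Angular frequency: ω = 2π·f = 2π·1e+04 = 6.283e+04 rad/s.
Step 2 — Component impedances:
  R: Z = R = 1470 Ω
  L: Z = jωL = j·6.283e+04·0.000818 = 0 + j51.4 Ω
  C: Z = 1/(jωC) = -j/(ω·C) = 0 - j2033 Ω
Step 3 — Parallel combination: 1/Z_total = 1/R + 1/L + 1/C; Z_total = 1.889 + j52.66 Ω = 52.7∠87.9° Ω.
Step 4 — Source phasor: V = 20.8∠45.0° V = 14.71 + j14.71 V.
Step 5 — Ohm's law: I = V / Z_total = (14.71 + j14.71) / (1.889 + j52.66) = 0.2889 - j0.2689 A.
Step 6 — Convert to polar: |I| = 0.3947 A, ∠I = -42.9°.

I = 0.3947∠-42.9° A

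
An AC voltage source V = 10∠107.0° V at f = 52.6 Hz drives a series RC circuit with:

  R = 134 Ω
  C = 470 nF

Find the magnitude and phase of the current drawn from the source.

Step 1 — Angular frequency: ω = 2π·f = 2π·52.6 = 330.5 rad/s.
Step 2 — Component impedances:
  R: Z = R = 134 Ω
  C: Z = 1/(jωC) = -j/(ω·C) = 0 - j6438 Ω
Step 3 — Series combination: Z_total = R + C = 134 - j6438 Ω = 6439∠-88.8° Ω.
Step 4 — Source phasor: V = 10∠107.0° V = -2.924 + j9.563 V.
Step 5 — Ohm's law: I = V / Z_total = (-2.924 + j9.563) / (134 - j6438) = -0.001494 - j0.000423 A.
Step 6 — Convert to polar: |I| = 0.001553 A, ∠I = -164.2°.

I = 0.001553∠-164.2° A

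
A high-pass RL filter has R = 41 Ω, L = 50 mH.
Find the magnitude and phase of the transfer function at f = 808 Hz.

Step 1 — Angular frequency: ω = 2π·808 = 5077 rad/s.
Step 2 — Transfer function: H(jω) = jωL/(R + jωL).
Step 3 — Numerator jωL = j·253.8; denominator R + jωL = 41 + j253.8.
Step 4 — H = 0.9746 + j0.1574.
Step 5 — Magnitude: |H| = 0.9872 (-0.1 dB); phase: φ = 9.2°.

|H| = 0.9872 (-0.1 dB), φ = 9.2°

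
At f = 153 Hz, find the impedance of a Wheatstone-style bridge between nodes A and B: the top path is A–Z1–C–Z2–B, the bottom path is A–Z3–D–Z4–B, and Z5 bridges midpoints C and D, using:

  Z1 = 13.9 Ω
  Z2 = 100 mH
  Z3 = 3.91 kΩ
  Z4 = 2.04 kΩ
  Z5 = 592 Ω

Step 1 — Angular frequency: ω = 2π·f = 2π·153 = 961.3 rad/s.
Step 2 — Component impedances:
  Z1: Z = R = 13.9 Ω
  Z2: Z = jωL = j·961.3·0.1 = 0 + j96.13 Ω
  Z3: Z = R = 3910 Ω
  Z4: Z = R = 2040 Ω
  Z5: Z = R = 592 Ω
Step 3 — Bridge requires nodal analysis (the Z5 bridge couples midpoints C and D, so the two paths cannot be reduced to a simple series/parallel combination). Setting node B to ground and injecting 1 A at node A, the 3-node admittance system at A, C, D solves to V_A = Z_AB = 17.46 + j95.86 Ω = 97.44∠79.7° Ω.

Z = 17.46 + j95.86 Ω = 97.44∠79.7° Ω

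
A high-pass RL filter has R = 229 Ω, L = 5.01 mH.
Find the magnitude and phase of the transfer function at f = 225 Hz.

Step 1 — Angular frequency: ω = 2π·225 = 1414 rad/s.
Step 2 — Transfer function: H(jω) = jωL/(R + jωL).
Step 3 — Numerator jωL = j·7.083; denominator R + jωL = 229 + j7.083.
Step 4 — H = 0.0009557 + j0.0309.
Step 5 — Magnitude: |H| = 0.03091 (-30.2 dB); phase: φ = 88.2°.

|H| = 0.03091 (-30.2 dB), φ = 88.2°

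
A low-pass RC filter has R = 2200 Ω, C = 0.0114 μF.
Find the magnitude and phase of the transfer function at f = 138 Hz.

Step 1 — Angular frequency: ω = 2π·138 = 867.1 rad/s.
Step 2 — Transfer function: H(jω) = 1/(1 + jωRC).
Step 3 — Denominator: 1 + jωRC = 1 + j·867.1·2200·1.14e-08 = 1 + j0.02175.
Step 4 — H = 0.9995 - j0.02174.
Step 5 — Magnitude: |H| = 0.9998 (-0.0 dB); phase: φ = -1.2°.

|H| = 0.9998 (-0.0 dB), φ = -1.2°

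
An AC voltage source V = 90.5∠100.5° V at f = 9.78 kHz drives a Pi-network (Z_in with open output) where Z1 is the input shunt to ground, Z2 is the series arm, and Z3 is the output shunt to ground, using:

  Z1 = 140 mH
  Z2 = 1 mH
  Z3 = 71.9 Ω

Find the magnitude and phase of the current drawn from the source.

Step 1 — Angular frequency: ω = 2π·f = 2π·9780 = 6.145e+04 rad/s.
Step 2 — Component impedances:
  Z1: Z = jωL = j·6.145e+04·0.14 = 0 + j8603 Ω
  Z2: Z = jωL = j·6.145e+04·0.001 = 0 + j61.45 Ω
  Z3: Z = R = 71.9 Ω
Step 3 — With open output, the series arm Z2 and the output shunt Z3 appear in series to ground: Z2 + Z3 = 71.9 + j61.45 Ω.
Step 4 — Parallel with input shunt Z1: Z_in = Z1 || (Z2 + Z3) = 70.88 + j61.6 Ω = 93.91∠41.0° Ω.
Step 5 — Source phasor: V = 90.5∠100.5° V = -16.49 + j88.98 V.
Step 6 — Ohm's law: I = V / Z_total = (-16.49 + j88.98) / (70.88 + j61.6) = 0.489 + j0.8304 A.
Step 7 — Convert to polar: |I| = 0.9637 A, ∠I = 59.5°.

I = 0.9637∠59.5° A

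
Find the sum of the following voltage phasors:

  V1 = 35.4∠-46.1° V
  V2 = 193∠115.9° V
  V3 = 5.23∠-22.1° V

Step 1 — Convert each phasor to rectangular form:
  V1 = 35.4·(cos(-46.1°) + j·sin(-46.1°)) = 24.55 - j25.51 V
  V2 = 193·(cos(115.9°) + j·sin(115.9°)) = -84.3 + j173.6 V
  V3 = 5.23·(cos(-22.1°) + j·sin(-22.1°)) = 4.846 - j1.968 V
Step 2 — Sum components: V_total = -54.91 + j146.1 V.
Step 3 — Convert to polar: |V_total| = 156.1 V, ∠V_total = 110.6°.

V_total = 156.1∠110.6° V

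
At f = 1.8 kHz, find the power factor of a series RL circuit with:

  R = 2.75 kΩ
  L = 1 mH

Step 1 — Angular frequency: ω = 2π·f = 2π·1800 = 1.131e+04 rad/s.
Step 2 — Component impedances:
  R: Z = R = 2750 Ω
  L: Z = jωL = j·1.131e+04·0.001 = 0 + j11.31 Ω
Step 3 — Series combination: Z_total = R + L = 2750 + j11.31 Ω = 2750∠0.2° Ω.
Step 4 — Power factor: PF = cos(φ) = Re(Z)/|Z| = 2750/2750 = 1.
Step 5 — Type: Im(Z) = 11.31 ⇒ lagging (phase φ = 0.2°).

PF = 1 (lagging, φ = 0.2°)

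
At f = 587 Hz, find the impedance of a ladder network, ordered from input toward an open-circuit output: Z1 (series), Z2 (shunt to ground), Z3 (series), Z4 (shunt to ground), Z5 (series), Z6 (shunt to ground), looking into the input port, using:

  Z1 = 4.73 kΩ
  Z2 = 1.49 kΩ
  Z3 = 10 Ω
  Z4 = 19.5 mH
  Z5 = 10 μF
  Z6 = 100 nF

Step 1 — Angular frequency: ω = 2π·f = 2π·587 = 3688 rad/s.
Step 2 — Component impedances:
  Z1: Z = R = 4730 Ω
  Z2: Z = R = 1490 Ω
  Z3: Z = R = 10 Ω
  Z4: Z = jωL = j·3688·0.0195 = 0 + j71.92 Ω
  Z5: Z = 1/(jωC) = -j/(ω·C) = 0 - j27.11 Ω
  Z6: Z = 1/(jωC) = -j/(ω·C) = 0 - j2711 Ω
Step 3 — Ladder network (open output): work backward from the far end, alternating series and parallel combinations. Z_in = 4744 + j72.7 Ω = 4744∠0.9° Ω.

Z = 4744 + j72.7 Ω = 4744∠0.9° Ω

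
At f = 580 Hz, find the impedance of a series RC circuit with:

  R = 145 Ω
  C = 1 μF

Step 1 — Angular frequency: ω = 2π·f = 2π·580 = 3644 rad/s.
Step 2 — Component impedances:
  R: Z = R = 145 Ω
  C: Z = 1/(jωC) = -j/(ω·C) = 0 - j274.4 Ω
Step 3 — Series combination: Z_total = R + C = 145 - j274.4 Ω = 310.4∠-62.1° Ω.

Z = 145 - j274.4 Ω = 310.4∠-62.1° Ω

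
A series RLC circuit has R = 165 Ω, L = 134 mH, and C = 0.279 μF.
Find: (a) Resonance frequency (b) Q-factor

Step 1 — Resonance condition Im(Z)=0 gives ω₀ = 1/√(LC).
Step 2 — ω₀ = 1/√(0.134·2.79e-07) = 5172 rad/s.
Step 3 — f₀ = ω₀/(2π) = 823.1 Hz.
Step 4 — Series Q: Q = ω₀L/R = 5172·0.134/165 = 4.2.

(a) f₀ = 823.1 Hz  (b) Q = 4.2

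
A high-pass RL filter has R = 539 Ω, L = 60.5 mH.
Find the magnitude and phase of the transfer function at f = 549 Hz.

Step 1 — Angular frequency: ω = 2π·549 = 3449 rad/s.
Step 2 — Transfer function: H(jω) = jωL/(R + jωL).
Step 3 — Numerator jωL = j·208.7; denominator R + jωL = 539 + j208.7.
Step 4 — H = 0.1304 + j0.3367.
Step 5 — Magnitude: |H| = 0.3611 (-8.8 dB); phase: φ = 68.8°.

|H| = 0.3611 (-8.8 dB), φ = 68.8°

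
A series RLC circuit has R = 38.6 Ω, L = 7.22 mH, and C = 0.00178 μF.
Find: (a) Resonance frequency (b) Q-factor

Step 1 — Resonance condition Im(Z)=0 gives ω₀ = 1/√(LC).
Step 2 — ω₀ = 1/√(0.00722·1.78e-09) = 2.789e+05 rad/s.
Step 3 — f₀ = ω₀/(2π) = 4.44e+04 Hz.
Step 4 — Series Q: Q = ω₀L/R = 2.789e+05·0.00722/38.6 = 52.18.

(a) f₀ = 4.44e+04 Hz  (b) Q = 52.18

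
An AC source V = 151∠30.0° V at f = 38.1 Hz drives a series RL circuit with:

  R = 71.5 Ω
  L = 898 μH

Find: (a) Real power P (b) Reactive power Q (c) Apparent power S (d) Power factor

Step 1 — Angular frequency: ω = 2π·f = 2π·38.1 = 239.4 rad/s.
Step 2 — Component impedances:
  R: Z = R = 71.5 Ω
  L: Z = jωL = j·239.4·0.000898 = 0 + j0.215 Ω
Step 3 — Series combination: Z_total = R + L = 71.5 + j0.215 Ω = 71.5∠0.2° Ω.
Step 4 — Source phasor: V = 151∠30.0° V = 130.8 + j75.5 V.
Step 5 — Current: I = V / Z = 1.832 + j1.05 A = 2.112∠29.8° A.
Step 6 — Complex power: S = V·I* = 318.9 + j0.9588 VA.
Step 7 — Real power: P = Re(S) = 318.9 W.
Step 8 — Reactive power: Q = Im(S) = 0.9588 VAR.
Step 9 — Apparent power: |S| = 318.9 VA.
Step 10 — Power factor: PF = P/|S| = 1 (lagging).

(a) P = 318.9 W  (b) Q = 0.9588 VAR  (c) S = 318.9 VA  (d) PF = 1 (lagging)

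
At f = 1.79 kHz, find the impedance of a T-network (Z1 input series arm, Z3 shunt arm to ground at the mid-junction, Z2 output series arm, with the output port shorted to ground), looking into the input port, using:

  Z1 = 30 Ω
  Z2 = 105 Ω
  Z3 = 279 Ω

Step 1 — Angular frequency: ω = 2π·f = 2π·1790 = 1.125e+04 rad/s.
Step 2 — Component impedances:
  Z1: Z = R = 30 Ω
  Z2: Z = R = 105 Ω
  Z3: Z = R = 279 Ω
Step 3 — With the output port shorted to ground, the output series arm Z2 runs from the junction to ground; the shunt arm Z3 also runs from the junction to ground. They appear in parallel: Z3 || Z2 = 76.29 Ω.
Step 4 — Series with input arm Z1: Z_in = Z1 + (Z3 || Z2) = 106.3 Ω = 106.3∠0.0° Ω.

Z = 106.3 Ω = 106.3∠0.0° Ω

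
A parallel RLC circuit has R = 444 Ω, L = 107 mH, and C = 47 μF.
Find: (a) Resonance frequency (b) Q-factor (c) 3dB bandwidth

Step 1 — Resonance: ω₀ = 1/√(LC) = 1/√(0.107·4.7e-05) = 445.9 rad/s.
Step 2 — f₀ = ω₀/(2π) = 70.97 Hz.
Step 3 — Parallel Q: Q = R/(ω₀L) = 444/(445.9·0.107) = 9.306.
Step 4 — Bandwidth: Δω = ω₀/Q = 47.92 rad/s; BW = Δω/(2π) = 7.627 Hz.

(a) f₀ = 70.97 Hz  (b) Q = 9.306  (c) BW = 7.627 Hz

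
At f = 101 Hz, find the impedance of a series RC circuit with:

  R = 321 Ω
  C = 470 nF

Step 1 — Angular frequency: ω = 2π·f = 2π·101 = 634.6 rad/s.
Step 2 — Component impedances:
  R: Z = R = 321 Ω
  C: Z = 1/(jωC) = -j/(ω·C) = 0 - j3353 Ω
Step 3 — Series combination: Z_total = R + C = 321 - j3353 Ω = 3368∠-84.5° Ω.

Z = 321 - j3353 Ω = 3368∠-84.5° Ω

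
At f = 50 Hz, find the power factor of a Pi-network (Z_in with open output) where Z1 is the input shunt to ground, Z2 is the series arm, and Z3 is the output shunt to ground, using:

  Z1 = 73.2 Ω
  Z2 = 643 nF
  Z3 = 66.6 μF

Step 1 — Angular frequency: ω = 2π·f = 2π·50 = 314.2 rad/s.
Step 2 — Component impedances:
  Z1: Z = R = 73.2 Ω
  Z2: Z = 1/(jωC) = -j/(ω·C) = 0 - j4950 Ω
  Z3: Z = 1/(jωC) = -j/(ω·C) = 0 - j47.79 Ω
Step 3 — With open output, the series arm Z2 and the output shunt Z3 appear in series to ground: Z2 + Z3 = 0 - j4998 Ω.
Step 4 — Parallel with input shunt Z1: Z_in = Z1 || (Z2 + Z3) = 73.18 - j1.072 Ω = 73.19∠-0.8° Ω.
Step 5 — Power factor: PF = cos(φ) = Re(Z)/|Z| = 73.18/73.19 = 0.9999.
Step 6 — Type: Im(Z) = -1.072 ⇒ leading (phase φ = -0.8°).

PF = 0.9999 (leading, φ = -0.8°)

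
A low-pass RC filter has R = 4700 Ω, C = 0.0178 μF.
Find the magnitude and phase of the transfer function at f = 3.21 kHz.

Step 1 — Angular frequency: ω = 2π·3210 = 2.017e+04 rad/s.
Step 2 — Transfer function: H(jω) = 1/(1 + jωRC).
Step 3 — Denominator: 1 + jωRC = 1 + j·2.017e+04·4700·1.78e-08 = 1 + j1.687.
Step 4 — H = 0.2599 - j0.4386.
Step 5 — Magnitude: |H| = 0.5098 (-5.9 dB); phase: φ = -59.3°.

|H| = 0.5098 (-5.9 dB), φ = -59.3°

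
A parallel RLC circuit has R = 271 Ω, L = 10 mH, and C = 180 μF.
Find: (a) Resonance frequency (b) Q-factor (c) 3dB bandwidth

Step 1 — Resonance: ω₀ = 1/√(LC) = 1/√(0.01·0.00018) = 745.4 rad/s.
Step 2 — f₀ = ω₀/(2π) = 118.6 Hz.
Step 3 — Parallel Q: Q = R/(ω₀L) = 271/(745.4·0.01) = 36.36.
Step 4 — Bandwidth: Δω = ω₀/Q = 20.5 rad/s; BW = Δω/(2π) = 3.263 Hz.

(a) f₀ = 118.6 Hz  (b) Q = 36.36  (c) BW = 3.263 Hz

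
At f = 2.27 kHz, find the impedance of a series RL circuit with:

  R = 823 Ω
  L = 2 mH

Step 1 — Angular frequency: ω = 2π·f = 2π·2270 = 1.426e+04 rad/s.
Step 2 — Component impedances:
  R: Z = R = 823 Ω
  L: Z = jωL = j·1.426e+04·0.002 = 0 + j28.53 Ω
Step 3 — Series combination: Z_total = R + L = 823 + j28.53 Ω = 823.5∠2.0° Ω.

Z = 823 + j28.53 Ω = 823.5∠2.0° Ω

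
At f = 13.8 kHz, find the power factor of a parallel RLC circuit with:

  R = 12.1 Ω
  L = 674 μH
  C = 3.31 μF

Step 1 — Angular frequency: ω = 2π·f = 2π·1.38e+04 = 8.671e+04 rad/s.
Step 2 — Component impedances:
  R: Z = R = 12.1 Ω
  L: Z = jωL = j·8.671e+04·0.000674 = 0 + j58.44 Ω
  C: Z = 1/(jωC) = -j/(ω·C) = 0 - j3.484 Ω
Step 3 — Parallel combination: 1/Z_total = 1/R + 1/L + 1/C; Z_total = 1.037 - j3.388 Ω = 3.543∠-73.0° Ω.
Step 4 — Power factor: PF = cos(φ) = Re(Z)/|Z| = 1.0373/3.5428 = 0.2928.
Step 5 — Type: Im(Z) = -3.388 ⇒ leading (phase φ = -73.0°).

PF = 0.2928 (leading, φ = -73.0°)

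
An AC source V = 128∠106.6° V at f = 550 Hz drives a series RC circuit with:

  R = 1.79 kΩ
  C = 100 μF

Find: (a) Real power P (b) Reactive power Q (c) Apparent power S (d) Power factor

Step 1 — Angular frequency: ω = 2π·f = 2π·550 = 3456 rad/s.
Step 2 — Component impedances:
  R: Z = R = 1790 Ω
  C: Z = 1/(jωC) = -j/(ω·C) = 0 - j2.894 Ω
Step 3 — Series combination: Z_total = R + C = 1790 - j2.894 Ω = 1790∠-0.1° Ω.
Step 4 — Source phasor: V = 128∠106.6° V = -36.57 + j122.7 V.
Step 5 — Current: I = V / Z = -0.02054 + j0.06849 A = 0.07151∠106.7° A.
Step 6 — Complex power: S = V·I* = 9.153 - j0.0148 VA.
Step 7 — Real power: P = Re(S) = 9.153 W.
Step 8 — Reactive power: Q = Im(S) = -0.0148 VAR.
Step 9 — Apparent power: |S| = 9.153 VA.
Step 10 — Power factor: PF = P/|S| = 1 (leading).

(a) P = 9.153 W  (b) Q = -0.0148 VAR  (c) S = 9.153 VA  (d) PF = 1 (leading)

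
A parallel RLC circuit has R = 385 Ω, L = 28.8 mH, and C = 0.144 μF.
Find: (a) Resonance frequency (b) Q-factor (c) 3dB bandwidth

Step 1 — Resonance: ω₀ = 1/√(LC) = 1/√(0.0288·1.44e-07) = 1.553e+04 rad/s.
Step 2 — f₀ = ω₀/(2π) = 2471 Hz.
Step 3 — Parallel Q: Q = R/(ω₀L) = 385/(1.553e+04·0.0288) = 0.8609.
Step 4 — Bandwidth: Δω = ω₀/Q = 1.804e+04 rad/s; BW = Δω/(2π) = 2871 Hz.

(a) f₀ = 2471 Hz  (b) Q = 0.8609  (c) BW = 2871 Hz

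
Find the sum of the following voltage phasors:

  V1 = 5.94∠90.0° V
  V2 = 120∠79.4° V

Step 1 — Convert each phasor to rectangular form:
  V1 = 5.94·(cos(90.0°) + j·sin(90.0°)) = 0 + j5.94 V
  V2 = 120·(cos(79.4°) + j·sin(79.4°)) = 22.07 + j118 V
Step 2 — Sum components: V_total = 22.07 + j123.9 V.
Step 3 — Convert to polar: |V_total| = 125.8 V, ∠V_total = 79.9°.

V_total = 125.8∠79.9° V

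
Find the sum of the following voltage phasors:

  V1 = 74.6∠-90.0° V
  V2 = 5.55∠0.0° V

Step 1 — Convert each phasor to rectangular form:
  V1 = 74.6·(cos(-90.0°) + j·sin(-90.0°)) = 0 - j74.6 V
  V2 = 5.55·(cos(0.0°) + j·sin(0.0°)) = 5.55 V
Step 2 — Sum components: V_total = 5.55 - j74.6 V.
Step 3 — Convert to polar: |V_total| = 74.81 V, ∠V_total = -85.7°.

V_total = 74.81∠-85.7° V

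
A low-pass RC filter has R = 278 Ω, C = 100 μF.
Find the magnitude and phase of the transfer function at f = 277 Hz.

Step 1 — Angular frequency: ω = 2π·277 = 1740 rad/s.
Step 2 — Transfer function: H(jω) = 1/(1 + jωRC).
Step 3 — Denominator: 1 + jωRC = 1 + j·1740·278·0.0001 = 1 + j48.38.
Step 4 — H = 0.000427 - j0.02066.
Step 5 — Magnitude: |H| = 0.02066 (-33.7 dB); phase: φ = -88.8°.

|H| = 0.02066 (-33.7 dB), φ = -88.8°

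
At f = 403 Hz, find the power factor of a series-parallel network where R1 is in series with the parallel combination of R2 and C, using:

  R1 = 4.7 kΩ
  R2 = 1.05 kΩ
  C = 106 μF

Step 1 — Angular frequency: ω = 2π·f = 2π·403 = 2532 rad/s.
Step 2 — Component impedances:
  R1: Z = R = 4700 Ω
  R2: Z = R = 1050 Ω
  C: Z = 1/(jωC) = -j/(ω·C) = 0 - j3.726 Ω
Step 3 — Parallel branch: R2 || C = 1/(1/R2 + 1/C) = 0.01322 - j3.726 Ω.
Step 4 — Series with R1: Z_total = R1 + (R2 || C) = 4700 - j3.726 Ω = 4700∠-0.0° Ω.
Step 5 — Power factor: PF = cos(φ) = Re(Z)/|Z| = 4700/4700 = 1.
Step 6 — Type: Im(Z) = -3.726 ⇒ leading (phase φ = -0.0°).

PF = 1 (leading, φ = -0.0°)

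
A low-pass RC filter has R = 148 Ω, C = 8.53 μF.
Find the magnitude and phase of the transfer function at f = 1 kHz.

Step 1 — Angular frequency: ω = 2π·1000 = 6283 rad/s.
Step 2 — Transfer function: H(jω) = 1/(1 + jωRC).
Step 3 — Denominator: 1 + jωRC = 1 + j·6283·148·8.53e-06 = 1 + j7.932.
Step 4 — H = 0.01564 - j0.1241.
Step 5 — Magnitude: |H| = 0.1251 (-18.1 dB); phase: φ = -82.8°.

|H| = 0.1251 (-18.1 dB), φ = -82.8°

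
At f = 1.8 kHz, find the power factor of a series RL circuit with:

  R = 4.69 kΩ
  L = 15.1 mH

Step 1 — Angular frequency: ω = 2π·f = 2π·1800 = 1.131e+04 rad/s.
Step 2 — Component impedances:
  R: Z = R = 4690 Ω
  L: Z = jωL = j·1.131e+04·0.0151 = 0 + j170.8 Ω
Step 3 — Series combination: Z_total = R + L = 4690 + j170.8 Ω = 4693∠2.1° Ω.
Step 4 — Power factor: PF = cos(φ) = Re(Z)/|Z| = 4690/4693.1 = 0.9993.
Step 5 — Type: Im(Z) = 170.8 ⇒ lagging (phase φ = 2.1°).

PF = 0.9993 (lagging, φ = 2.1°)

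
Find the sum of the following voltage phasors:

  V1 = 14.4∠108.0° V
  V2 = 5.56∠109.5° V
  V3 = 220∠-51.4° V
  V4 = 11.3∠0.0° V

Step 1 — Convert each phasor to rectangular form:
  V1 = 14.4·(cos(108.0°) + j·sin(108.0°)) = -4.45 + j13.7 V
  V2 = 5.56·(cos(109.5°) + j·sin(109.5°)) = -1.856 + j5.241 V
  V3 = 220·(cos(-51.4°) + j·sin(-51.4°)) = 137.3 - j171.9 V
  V4 = 11.3·(cos(0.0°) + j·sin(0.0°)) = 11.3 V
Step 2 — Sum components: V_total = 142.2 - j153 V.
Step 3 — Convert to polar: |V_total| = 208.9 V, ∠V_total = -47.1°.

V_total = 208.9∠-47.1° V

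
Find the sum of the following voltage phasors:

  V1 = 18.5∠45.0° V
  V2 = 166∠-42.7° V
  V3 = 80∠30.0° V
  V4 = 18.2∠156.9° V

Step 1 — Convert each phasor to rectangular form:
  V1 = 18.5·(cos(45.0°) + j·sin(45.0°)) = 13.08 + j13.08 V
  V2 = 166·(cos(-42.7°) + j·sin(-42.7°)) = 122 - j112.6 V
  V3 = 80·(cos(30.0°) + j·sin(30.0°)) = 69.28 + j40 V
  V4 = 18.2·(cos(156.9°) + j·sin(156.9°)) = -16.74 + j7.141 V
Step 2 — Sum components: V_total = 187.6 - j52.35 V.
Step 3 — Convert to polar: |V_total| = 194.8 V, ∠V_total = -15.6°.

V_total = 194.8∠-15.6° V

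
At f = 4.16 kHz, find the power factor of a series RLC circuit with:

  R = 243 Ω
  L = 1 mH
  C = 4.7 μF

Step 1 — Angular frequency: ω = 2π·f = 2π·4160 = 2.614e+04 rad/s.
Step 2 — Component impedances:
  R: Z = R = 243 Ω
  L: Z = jωL = j·2.614e+04·0.001 = 0 + j26.14 Ω
  C: Z = 1/(jωC) = -j/(ω·C) = 0 - j8.14 Ω
Step 3 — Series combination: Z_total = R + L + C = 243 + j18 Ω = 243.7∠4.2° Ω.
Step 4 — Power factor: PF = cos(φ) = Re(Z)/|Z| = 243/243.67 = 0.9973.
Step 5 — Type: Im(Z) = 18 ⇒ lagging (phase φ = 4.2°).

PF = 0.9973 (lagging, φ = 4.2°)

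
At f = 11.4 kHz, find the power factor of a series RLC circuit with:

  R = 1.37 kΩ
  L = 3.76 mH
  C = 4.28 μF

Step 1 — Angular frequency: ω = 2π·f = 2π·1.14e+04 = 7.163e+04 rad/s.
Step 2 — Component impedances:
  R: Z = R = 1370 Ω
  L: Z = jωL = j·7.163e+04·0.00376 = 0 + j269.3 Ω
  C: Z = 1/(jωC) = -j/(ω·C) = 0 - j3.262 Ω
Step 3 — Series combination: Z_total = R + L + C = 1370 + j266.1 Ω = 1396∠11.0° Ω.
Step 4 — Power factor: PF = cos(φ) = Re(Z)/|Z| = 1370/1395.6 = 0.9817.
Step 5 — Type: Im(Z) = 266.1 ⇒ lagging (phase φ = 11.0°).

PF = 0.9817 (lagging, φ = 11.0°)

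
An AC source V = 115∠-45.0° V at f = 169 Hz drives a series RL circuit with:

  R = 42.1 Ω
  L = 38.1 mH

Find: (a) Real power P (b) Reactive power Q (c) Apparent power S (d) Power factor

Step 1 — Angular frequency: ω = 2π·f = 2π·169 = 1062 rad/s.
Step 2 — Component impedances:
  R: Z = R = 42.1 Ω
  L: Z = jωL = j·1062·0.0381 = 0 + j40.46 Ω
Step 3 — Series combination: Z_total = R + L = 42.1 + j40.46 Ω = 58.39∠43.9° Ω.
Step 4 — Source phasor: V = 115∠-45.0° V = 81.32 - j81.32 V.
Step 5 — Current: I = V / Z = 0.03919 - j1.969 A = 1.97∠-88.9° A.
Step 6 — Complex power: S = V·I* = 163.3 + j156.9 VA.
Step 7 — Real power: P = Re(S) = 163.3 W.
Step 8 — Reactive power: Q = Im(S) = 156.9 VAR.
Step 9 — Apparent power: |S| = 226.5 VA.
Step 10 — Power factor: PF = P/|S| = 0.721 (lagging).

(a) P = 163.3 W  (b) Q = 156.9 VAR  (c) S = 226.5 VA  (d) PF = 0.721 (lagging)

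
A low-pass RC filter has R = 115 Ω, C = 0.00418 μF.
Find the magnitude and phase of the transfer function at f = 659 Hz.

Step 1 — Angular frequency: ω = 2π·659 = 4141 rad/s.
Step 2 — Transfer function: H(jω) = 1/(1 + jωRC).
Step 3 — Denominator: 1 + jωRC = 1 + j·4141·115·4.18e-09 = 1 + j0.00199.
Step 4 — H = 1 - j0.00199.
Step 5 — Magnitude: |H| = 1 (-0.0 dB); phase: φ = -0.1°.

|H| = 1 (-0.0 dB), φ = -0.1°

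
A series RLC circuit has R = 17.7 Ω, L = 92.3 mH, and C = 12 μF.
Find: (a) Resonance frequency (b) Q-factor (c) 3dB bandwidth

Step 1 — Resonance condition Im(Z)=0 gives ω₀ = 1/√(LC).
Step 2 — ω₀ = 1/√(0.0923·1.2e-05) = 950.2 rad/s.
Step 3 — f₀ = ω₀/(2π) = 151.2 Hz.
Step 4 — Series Q: Q = ω₀L/R = 950.2·0.0923/17.7 = 4.955.
Step 5 — 3dB bandwidth: Δω = ω₀/Q = 191.8 rad/s; BW = Δω/(2π) = 30.52 Hz.

(a) f₀ = 151.2 Hz  (b) Q = 4.955  (c) BW = 30.52 Hz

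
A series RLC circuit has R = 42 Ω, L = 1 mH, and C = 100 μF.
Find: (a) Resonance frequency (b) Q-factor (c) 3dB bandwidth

Step 1 — Resonance: ω₀ = 1/√(LC) = 1/√(0.001·0.0001) = 3162 rad/s.
Step 2 — f₀ = ω₀/(2π) = 503.3 Hz.
Step 3 — Series Q: Q = ω₀L/R = 3162·0.001/42 = 0.07529.
Step 4 — Bandwidth: Δω = ω₀/Q = 4.2e+04 rad/s; BW = Δω/(2π) = 6685 Hz.

(a) f₀ = 503.3 Hz  (b) Q = 0.07529  (c) BW = 6685 Hz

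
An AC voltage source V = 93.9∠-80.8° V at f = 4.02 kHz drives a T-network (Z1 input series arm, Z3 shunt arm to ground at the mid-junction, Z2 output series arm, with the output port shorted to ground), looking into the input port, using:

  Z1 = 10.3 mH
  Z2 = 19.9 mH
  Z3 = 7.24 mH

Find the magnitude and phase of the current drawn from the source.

Step 1 — Angular frequency: ω = 2π·f = 2π·4020 = 2.526e+04 rad/s.
Step 2 — Component impedances:
  Z1: Z = jωL = j·2.526e+04·0.0103 = 0 + j260.2 Ω
  Z2: Z = jωL = j·2.526e+04·0.0199 = 0 + j502.6 Ω
  Z3: Z = jωL = j·2.526e+04·0.00724 = 0 + j182.9 Ω
Step 3 — With the output port shorted to ground, the output series arm Z2 runs from the junction to ground; the shunt arm Z3 also runs from the junction to ground. They appear in parallel: Z3 || Z2 = 0 + j134.1 Ω.
Step 4 — Series with input arm Z1: Z_in = Z1 + (Z3 || Z2) = 0 + j394.2 Ω = 394.2∠90.0° Ω.
Step 5 — Source phasor: V = 93.9∠-80.8° V = 15.01 - j92.69 V.
Step 6 — Ohm's law: I = V / Z_total = (15.01 - j92.69) / (0 + j394.2) = -0.2351 - j0.03808 A.
Step 7 — Convert to polar: |I| = 0.2382 A, ∠I = -170.8°.

I = 0.2382∠-170.8° A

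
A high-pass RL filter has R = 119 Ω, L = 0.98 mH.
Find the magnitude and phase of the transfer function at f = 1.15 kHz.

Step 1 — Angular frequency: ω = 2π·1150 = 7226 rad/s.
Step 2 — Transfer function: H(jω) = jωL/(R + jωL).
Step 3 — Numerator jωL = j·7.081; denominator R + jωL = 119 + j7.081.
Step 4 — H = 0.003528 + j0.0593.
Step 5 — Magnitude: |H| = 0.0594 (-24.5 dB); phase: φ = 86.6°.

|H| = 0.0594 (-24.5 dB), φ = 86.6°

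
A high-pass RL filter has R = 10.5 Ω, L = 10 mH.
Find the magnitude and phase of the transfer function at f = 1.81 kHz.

Step 1 — Angular frequency: ω = 2π·1810 = 1.137e+04 rad/s.
Step 2 — Transfer function: H(jω) = jωL/(R + jωL).
Step 3 — Numerator jωL = j·113.7; denominator R + jωL = 10.5 + j113.7.
Step 4 — H = 0.9915 + j0.09155.
Step 5 — Magnitude: |H| = 0.9958 (-0.0 dB); phase: φ = 5.3°.

|H| = 0.9958 (-0.0 dB), φ = 5.3°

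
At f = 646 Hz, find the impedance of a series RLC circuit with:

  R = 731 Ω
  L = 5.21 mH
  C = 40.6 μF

Step 1 — Angular frequency: ω = 2π·f = 2π·646 = 4059 rad/s.
Step 2 — Component impedances:
  R: Z = R = 731 Ω
  L: Z = jωL = j·4059·0.00521 = 0 + j21.15 Ω
  C: Z = 1/(jωC) = -j/(ω·C) = 0 - j6.068 Ω
Step 3 — Series combination: Z_total = R + L + C = 731 + j15.08 Ω = 731.2∠1.2° Ω.

Z = 731 + j15.08 Ω = 731.2∠1.2° Ω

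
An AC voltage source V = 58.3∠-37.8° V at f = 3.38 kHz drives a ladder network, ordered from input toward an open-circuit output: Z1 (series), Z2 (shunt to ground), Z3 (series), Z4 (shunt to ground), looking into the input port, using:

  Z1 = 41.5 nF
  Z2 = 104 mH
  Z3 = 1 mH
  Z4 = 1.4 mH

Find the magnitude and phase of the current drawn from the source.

Step 1 — Angular frequency: ω = 2π·f = 2π·3380 = 2.124e+04 rad/s.
Step 2 — Component impedances:
  Z1: Z = 1/(jωC) = -j/(ω·C) = 0 - j1135 Ω
  Z2: Z = jωL = j·2.124e+04·0.104 = 0 + j2209 Ω
  Z3: Z = jωL = j·2.124e+04·0.001 = 0 + j21.24 Ω
  Z4: Z = jωL = j·2.124e+04·0.0014 = 0 + j29.73 Ω
Step 3 — Ladder network (open output): work backward from the far end, alternating series and parallel combinations. Z_in = 0 - j1085 Ω = 1085∠-90.0° Ω.
Step 4 — Source phasor: V = 58.3∠-37.8° V = 46.07 - j35.73 V.
Step 5 — Ohm's law: I = V / Z_total = (46.07 - j35.73) / (0 - j1085) = 0.03294 + j0.04246 A.
Step 6 — Convert to polar: |I| = 0.05374 A, ∠I = 52.2°.

I = 0.05374∠52.2° A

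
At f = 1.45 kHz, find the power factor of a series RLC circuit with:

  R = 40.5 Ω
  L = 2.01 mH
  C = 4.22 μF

Step 1 — Angular frequency: ω = 2π·f = 2π·1450 = 9111 rad/s.
Step 2 — Component impedances:
  R: Z = R = 40.5 Ω
  L: Z = jωL = j·9111·0.00201 = 0 + j18.31 Ω
  C: Z = 1/(jωC) = -j/(ω·C) = 0 - j26.01 Ω
Step 3 — Series combination: Z_total = R + L + C = 40.5 - j7.698 Ω = 41.23∠-10.8° Ω.
Step 4 — Power factor: PF = cos(φ) = Re(Z)/|Z| = 40.5/41.225 = 0.9824.
Step 5 — Type: Im(Z) = -7.698 ⇒ leading (phase φ = -10.8°).

PF = 0.9824 (leading, φ = -10.8°)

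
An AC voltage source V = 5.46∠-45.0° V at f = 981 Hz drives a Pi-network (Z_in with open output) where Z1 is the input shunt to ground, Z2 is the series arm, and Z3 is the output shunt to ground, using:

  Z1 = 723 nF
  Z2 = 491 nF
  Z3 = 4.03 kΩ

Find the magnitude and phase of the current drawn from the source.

Step 1 — Angular frequency: ω = 2π·f = 2π·981 = 6164 rad/s.
Step 2 — Component impedances:
  Z1: Z = 1/(jωC) = -j/(ω·C) = 0 - j224.4 Ω
  Z2: Z = 1/(jωC) = -j/(ω·C) = 0 - j330.4 Ω
  Z3: Z = R = 4030 Ω
Step 3 — With open output, the series arm Z2 and the output shunt Z3 appear in series to ground: Z2 + Z3 = 4030 - j330.4 Ω.
Step 4 — Parallel with input shunt Z1: Z_in = Z1 || (Z2 + Z3) = 12.26 - j222.7 Ω = 223∠-86.8° Ω.
Step 5 — Source phasor: V = 5.46∠-45.0° V = 3.861 - j3.861 V.
Step 6 — Ohm's law: I = V / Z_total = (3.861 - j3.861) / (12.26 - j222.7) = 0.01824 + j0.01633 A.
Step 7 — Convert to polar: |I| = 0.02448 A, ∠I = 41.8°.

I = 0.02448∠41.8° A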